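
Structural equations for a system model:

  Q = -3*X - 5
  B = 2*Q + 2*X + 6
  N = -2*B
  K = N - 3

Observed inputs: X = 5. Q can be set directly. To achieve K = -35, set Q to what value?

Intervening on Q fixes its value directly, overriding its dependence on X.
Substituting into the B equation gives B = 2*Q + 16.
Substituting into the N equation gives N = -4*Q - 32.
This gives K = -4*Q - 35.
Solve -4*Q - 35 = -35: Q = (-35 + 35) / -4 = 0.

Q = 0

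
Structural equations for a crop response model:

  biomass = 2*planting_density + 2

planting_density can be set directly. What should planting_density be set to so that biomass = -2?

Solve 2*planting_density + 2 = -2: planting_density = (-2 - 2) / 2 = -2.

planting_density = -2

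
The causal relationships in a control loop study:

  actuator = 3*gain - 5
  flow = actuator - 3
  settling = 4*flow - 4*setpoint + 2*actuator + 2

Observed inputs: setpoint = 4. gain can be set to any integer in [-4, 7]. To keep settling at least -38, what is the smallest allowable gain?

Substituting into the flow equation gives flow = 3*gain - 8.
Substituting into the settling equation gives settling = 18*gain - 56.
Require 18*gain - 56 ≥ -38, so gain ≥ 1.
The smallest integer in [-4, 7] satisfying this is 1.

gain = 1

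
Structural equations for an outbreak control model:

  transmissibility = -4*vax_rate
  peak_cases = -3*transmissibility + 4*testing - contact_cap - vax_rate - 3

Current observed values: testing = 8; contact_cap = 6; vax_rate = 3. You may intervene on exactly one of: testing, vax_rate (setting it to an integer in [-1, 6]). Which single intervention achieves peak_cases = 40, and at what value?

Intervening on testing: with other inputs at their observed values, peak_cases = 4*testing + 24. Solving for 40 gives testing = 4, within [-1, 6].
Intervening on vax_rate: peak_cases = 11*vax_rate + 23. Reaching 40 requires vax_rate = 17/11, not an integer.

set testing = 4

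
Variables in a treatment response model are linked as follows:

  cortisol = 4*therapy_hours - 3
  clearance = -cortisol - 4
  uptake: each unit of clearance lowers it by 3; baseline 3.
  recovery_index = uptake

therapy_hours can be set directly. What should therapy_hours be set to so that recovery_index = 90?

Substituting into the clearance equation gives clearance = -4*therapy_hours - 1.
This gives uptake = 12*therapy_hours + 6.
Substituting into the recovery_index equation gives recovery_index = 12*therapy_hours + 6.
Solve 12*therapy_hours + 6 = 90: therapy_hours = (90 - 6) / 12 = 7.

therapy_hours = 7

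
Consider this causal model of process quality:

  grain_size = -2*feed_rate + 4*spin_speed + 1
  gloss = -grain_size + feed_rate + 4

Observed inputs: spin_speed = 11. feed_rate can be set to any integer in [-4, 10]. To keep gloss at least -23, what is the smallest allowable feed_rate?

feed_rate = 6

Substituting into the grain_size equation gives grain_size = -2*feed_rate + 45.
This gives gloss = 3*feed_rate - 41.
Require 3*feed_rate - 41 ≥ -23, so feed_rate ≥ 6.
The smallest integer in [-4, 10] satisfying this is 6.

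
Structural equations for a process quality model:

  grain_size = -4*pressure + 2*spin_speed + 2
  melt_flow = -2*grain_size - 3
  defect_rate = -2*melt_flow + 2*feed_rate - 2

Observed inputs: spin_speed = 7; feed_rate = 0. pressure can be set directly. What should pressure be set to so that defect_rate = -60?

pressure = 8

Substituting into the grain_size equation gives grain_size = -4*pressure + 16.
So melt_flow = 8*pressure - 35.
Substituting into the defect_rate equation gives defect_rate = -16*pressure + 68.
Solve -16*pressure + 68 = -60: pressure = (-60 - 68) / -16 = 8.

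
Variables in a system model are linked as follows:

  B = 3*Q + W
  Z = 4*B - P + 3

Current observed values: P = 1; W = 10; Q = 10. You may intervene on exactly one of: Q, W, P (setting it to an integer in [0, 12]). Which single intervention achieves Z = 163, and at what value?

Intervening on Q: Z = 12*Q + 42. Reaching 163 requires Q = 121/12, not an integer.
Intervening on W: Z = 4*W + 122. Reaching 163 requires W = 41/4, not an integer.
Intervening on P: with other inputs at their observed values, Z = -P + 163. Solving for 163 gives P = 0, within [0, 12].

set P = 0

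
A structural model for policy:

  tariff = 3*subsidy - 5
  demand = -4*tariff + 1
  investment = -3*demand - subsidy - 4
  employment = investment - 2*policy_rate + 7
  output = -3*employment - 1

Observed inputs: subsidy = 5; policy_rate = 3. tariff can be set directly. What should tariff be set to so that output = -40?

tariff = 2

Intervening on tariff fixes its value directly, overriding its dependence on subsidy.
Substituting into the investment equation gives investment = 12*tariff - 12.
Substituting into the employment equation gives employment = 12*tariff - 11.
So output = -36*tariff + 32.
Solve -36*tariff + 32 = -40: tariff = (-40 - 32) / -36 = 2.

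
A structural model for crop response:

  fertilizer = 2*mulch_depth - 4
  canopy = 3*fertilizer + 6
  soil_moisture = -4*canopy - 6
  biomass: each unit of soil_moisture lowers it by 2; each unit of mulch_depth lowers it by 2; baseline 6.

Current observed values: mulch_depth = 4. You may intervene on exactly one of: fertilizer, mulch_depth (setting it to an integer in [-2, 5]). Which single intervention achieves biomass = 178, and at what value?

set fertilizer = 5

Intervening on fertilizer: with other inputs at their observed values, biomass = 24*fertilizer + 58. Solving for 178 gives fertilizer = 5, within [-2, 5].
Intervening on mulch_depth: biomass = 46*mulch_depth - 30. Reaching 178 requires mulch_depth = 104/23, not an integer.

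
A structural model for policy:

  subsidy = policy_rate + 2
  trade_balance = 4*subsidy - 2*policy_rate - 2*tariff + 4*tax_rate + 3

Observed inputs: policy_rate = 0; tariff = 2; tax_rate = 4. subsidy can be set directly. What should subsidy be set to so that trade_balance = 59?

Intervening on subsidy fixes its value directly, overriding its dependence on policy_rate.
Substituting into the trade_balance equation gives trade_balance = 4*subsidy + 15.
Solve 4*subsidy + 15 = 59: subsidy = (59 - 15) / 4 = 11.

subsidy = 11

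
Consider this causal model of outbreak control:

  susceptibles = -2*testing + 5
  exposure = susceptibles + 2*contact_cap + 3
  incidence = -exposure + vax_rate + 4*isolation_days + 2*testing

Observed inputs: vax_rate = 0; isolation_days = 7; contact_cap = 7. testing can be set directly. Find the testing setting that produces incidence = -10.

testing = -4

Substituting into the exposure equation gives exposure = -2*testing + 22.
Substituting into the incidence equation gives incidence = 4*testing + 6.
Solve 4*testing + 6 = -10: testing = (-10 - 6) / 4 = -4.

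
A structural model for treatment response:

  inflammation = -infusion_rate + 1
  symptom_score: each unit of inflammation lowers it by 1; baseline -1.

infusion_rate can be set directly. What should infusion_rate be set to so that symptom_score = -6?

Substituting into the symptom_score equation gives symptom_score = infusion_rate - 2.
Solve infusion_rate - 2 = -6: infusion_rate = (-6 + 2) / 1 = -4.

infusion_rate = -4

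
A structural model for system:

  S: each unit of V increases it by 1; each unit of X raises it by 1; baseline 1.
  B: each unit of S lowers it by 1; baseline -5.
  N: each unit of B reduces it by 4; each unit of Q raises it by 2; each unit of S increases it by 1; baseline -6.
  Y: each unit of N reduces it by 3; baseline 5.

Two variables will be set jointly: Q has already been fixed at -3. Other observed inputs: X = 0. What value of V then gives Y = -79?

With Q held at -3:
Substituting into the S equation gives S = V + 1.
B becomes -V - 6.
Substituting into the N equation gives N = 5*V + 13.
This gives Y = -15*V - 34.
Solve -15*V - 34 = -79: V = (-79 + 34) / -15 = 3.

V = 3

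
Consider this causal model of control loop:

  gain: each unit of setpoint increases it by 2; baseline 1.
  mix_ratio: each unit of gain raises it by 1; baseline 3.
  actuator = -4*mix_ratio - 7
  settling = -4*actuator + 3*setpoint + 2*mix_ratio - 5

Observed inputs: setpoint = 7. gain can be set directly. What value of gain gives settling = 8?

gain = -5

Intervening on gain fixes its value directly, overriding its dependence on setpoint.
Substituting into the actuator equation gives actuator = -4*gain - 19.
So settling = 18*gain + 98.
Solve 18*gain + 98 = 8: gain = (8 - 98) / 18 = -5.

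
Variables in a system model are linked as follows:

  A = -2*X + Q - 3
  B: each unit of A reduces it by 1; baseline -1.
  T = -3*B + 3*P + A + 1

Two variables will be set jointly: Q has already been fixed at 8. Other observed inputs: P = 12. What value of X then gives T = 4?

With Q held at 8:
Substituting into the A equation gives A = -2*X + 5.
Substituting into the B equation gives B = 2*X - 6.
Substituting into the T equation gives T = -8*X + 60.
Solve -8*X + 60 = 4: X = (4 - 60) / -8 = 7.

X = 7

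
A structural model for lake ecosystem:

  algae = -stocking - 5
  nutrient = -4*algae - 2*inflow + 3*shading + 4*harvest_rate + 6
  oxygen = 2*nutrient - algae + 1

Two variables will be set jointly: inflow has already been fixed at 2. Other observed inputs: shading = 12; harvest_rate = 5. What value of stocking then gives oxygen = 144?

With inflow held at 2:
Substituting into the nutrient equation gives nutrient = 4*stocking + 78.
Substituting into the oxygen equation gives oxygen = 9*stocking + 162.
Solve 9*stocking + 162 = 144: stocking = (144 - 162) / 9 = -2.

stocking = -2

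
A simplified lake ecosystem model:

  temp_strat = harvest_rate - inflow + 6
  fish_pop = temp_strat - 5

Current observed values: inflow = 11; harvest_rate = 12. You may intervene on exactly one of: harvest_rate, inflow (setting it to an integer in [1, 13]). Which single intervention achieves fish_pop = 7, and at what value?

set inflow = 6

Intervening on harvest_rate: fish_pop = harvest_rate - 10. Reaching 7 requires harvest_rate = 17, outside [1, 13].
Intervening on inflow: with other inputs at their observed values, fish_pop = -inflow + 13. Solving for 7 gives inflow = 6, within [1, 13].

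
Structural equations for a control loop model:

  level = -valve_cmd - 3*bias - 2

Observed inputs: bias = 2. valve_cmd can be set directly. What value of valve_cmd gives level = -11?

Substituting into the level equation gives level = -valve_cmd - 8.
Solve -valve_cmd - 8 = -11: valve_cmd = (-11 + 8) / -1 = 3.

valve_cmd = 3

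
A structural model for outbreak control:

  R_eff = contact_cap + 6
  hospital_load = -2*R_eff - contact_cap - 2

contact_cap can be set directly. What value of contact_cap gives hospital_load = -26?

Substituting into the hospital_load equation gives hospital_load = -3*contact_cap - 14.
Solve -3*contact_cap - 14 = -26: contact_cap = (-26 + 14) / -3 = 4.

contact_cap = 4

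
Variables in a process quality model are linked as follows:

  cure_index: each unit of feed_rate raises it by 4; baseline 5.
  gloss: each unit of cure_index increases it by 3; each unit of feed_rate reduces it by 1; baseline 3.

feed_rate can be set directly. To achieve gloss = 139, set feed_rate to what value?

Substituting into the gloss equation gives gloss = 11*feed_rate + 18.
Solve 11*feed_rate + 18 = 139: feed_rate = (139 - 18) / 11 = 11.

feed_rate = 11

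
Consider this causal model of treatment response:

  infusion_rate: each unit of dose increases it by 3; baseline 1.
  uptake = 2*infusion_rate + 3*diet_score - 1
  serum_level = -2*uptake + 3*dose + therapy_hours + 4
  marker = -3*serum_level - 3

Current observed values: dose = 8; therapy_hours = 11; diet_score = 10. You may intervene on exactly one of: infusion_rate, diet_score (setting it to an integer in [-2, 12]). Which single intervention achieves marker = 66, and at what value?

Intervening on infusion_rate: with other inputs at their observed values, marker = 12*infusion_rate + 54. Solving for 66 gives infusion_rate = 1, within [-2, 12].
Intervening on diet_score: marker = 18*diet_score + 174. Reaching 66 requires diet_score = -6, outside [-2, 12].

set infusion_rate = 1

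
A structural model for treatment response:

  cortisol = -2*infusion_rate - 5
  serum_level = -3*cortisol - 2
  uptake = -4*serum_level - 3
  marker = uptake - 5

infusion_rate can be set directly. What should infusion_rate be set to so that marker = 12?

Substituting into the serum_level equation gives serum_level = 6*infusion_rate + 13.
uptake becomes -24*infusion_rate - 55.
Substituting into the marker equation gives marker = -24*infusion_rate - 60.
Solve -24*infusion_rate - 60 = 12: infusion_rate = (12 + 60) / -24 = -3.

infusion_rate = -3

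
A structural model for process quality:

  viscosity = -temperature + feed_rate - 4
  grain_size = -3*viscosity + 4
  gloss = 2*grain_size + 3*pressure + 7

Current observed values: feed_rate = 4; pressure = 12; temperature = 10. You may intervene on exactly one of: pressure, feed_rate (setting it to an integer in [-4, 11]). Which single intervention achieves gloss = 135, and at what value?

set feed_rate = 0

Intervening on pressure: gloss = 3*pressure + 75. Reaching 135 requires pressure = 20, outside [-4, 11].
Intervening on feed_rate: with other inputs at their observed values, gloss = -6*feed_rate + 135. Solving for 135 gives feed_rate = 0, within [-4, 11].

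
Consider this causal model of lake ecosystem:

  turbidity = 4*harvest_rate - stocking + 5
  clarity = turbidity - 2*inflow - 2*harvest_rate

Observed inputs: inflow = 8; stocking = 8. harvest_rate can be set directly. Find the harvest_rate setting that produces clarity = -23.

harvest_rate = -2

Substituting into the turbidity equation gives turbidity = 4*harvest_rate - 3.
clarity becomes 2*harvest_rate - 19.
Solve 2*harvest_rate - 19 = -23: harvest_rate = (-23 + 19) / 2 = -2.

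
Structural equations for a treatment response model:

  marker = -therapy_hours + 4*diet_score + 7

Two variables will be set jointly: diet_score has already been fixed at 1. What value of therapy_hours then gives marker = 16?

therapy_hours = -5

With diet_score held at 1:
Substituting into the marker equation gives marker = -therapy_hours + 11.
Solve -therapy_hours + 11 = 16: therapy_hours = (16 - 11) / -1 = -5.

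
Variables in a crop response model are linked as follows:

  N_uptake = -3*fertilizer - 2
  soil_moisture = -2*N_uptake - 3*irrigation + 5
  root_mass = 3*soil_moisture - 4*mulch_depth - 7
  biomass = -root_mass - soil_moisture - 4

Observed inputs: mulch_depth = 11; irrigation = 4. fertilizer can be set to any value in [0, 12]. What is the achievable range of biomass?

-229 to 59

Substituting into the soil_moisture equation gives soil_moisture = 6*fertilizer - 3.
root_mass becomes 18*fertilizer - 60.
Substituting into the biomass equation gives biomass = -24*fertilizer + 59.
Linear in fertilizer, so extremes are at the endpoints: fertilizer = 0 gives biomass = 59; fertilizer = 12 gives biomass = -229.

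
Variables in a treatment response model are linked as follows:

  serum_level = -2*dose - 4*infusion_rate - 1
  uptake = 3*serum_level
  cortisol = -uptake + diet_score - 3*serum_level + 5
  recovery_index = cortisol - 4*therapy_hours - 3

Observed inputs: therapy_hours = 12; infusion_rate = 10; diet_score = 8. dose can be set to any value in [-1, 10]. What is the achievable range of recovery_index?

Substituting into the serum_level equation gives serum_level = -2*dose - 41.
Substituting into the uptake equation gives uptake = -6*dose - 123.
Substituting into the cortisol equation gives cortisol = 12*dose + 259.
This gives recovery_index = 12*dose + 208.
Linear in dose, so extremes are at the endpoints: dose = -1 gives recovery_index = 196; dose = 10 gives recovery_index = 328.

196 to 328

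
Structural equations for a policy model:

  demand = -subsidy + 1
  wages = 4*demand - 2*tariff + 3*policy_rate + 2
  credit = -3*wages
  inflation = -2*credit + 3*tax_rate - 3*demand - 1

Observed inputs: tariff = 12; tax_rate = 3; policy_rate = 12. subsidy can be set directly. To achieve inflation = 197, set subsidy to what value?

Substituting into the wages equation gives wages = -4*subsidy + 18.
Substituting into the credit equation gives credit = 12*subsidy - 54.
Substituting into the inflation equation gives inflation = -21*subsidy + 113.
Solve -21*subsidy + 113 = 197: subsidy = (197 - 113) / -21 = -4.

subsidy = -4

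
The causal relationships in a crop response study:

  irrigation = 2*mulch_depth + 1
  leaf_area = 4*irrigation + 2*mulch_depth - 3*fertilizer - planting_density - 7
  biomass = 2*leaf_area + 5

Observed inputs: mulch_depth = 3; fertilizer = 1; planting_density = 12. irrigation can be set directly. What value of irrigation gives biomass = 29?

Intervening on irrigation fixes its value directly, overriding its dependence on mulch_depth.
Substituting into the leaf_area equation gives leaf_area = 4*irrigation - 16.
This gives biomass = 8*irrigation - 27.
Solve 8*irrigation - 27 = 29: irrigation = (29 + 27) / 8 = 7.

irrigation = 7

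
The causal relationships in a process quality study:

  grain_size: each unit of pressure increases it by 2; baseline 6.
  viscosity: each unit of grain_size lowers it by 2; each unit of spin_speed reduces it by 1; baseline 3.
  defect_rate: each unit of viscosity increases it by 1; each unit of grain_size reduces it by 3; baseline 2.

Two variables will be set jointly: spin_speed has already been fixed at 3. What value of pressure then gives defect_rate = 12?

With spin_speed held at 3:
Substituting into the viscosity equation gives viscosity = -4*pressure - 12.
So defect_rate = -10*pressure - 28.
Solve -10*pressure - 28 = 12: pressure = (12 + 28) / -10 = -4.

pressure = -4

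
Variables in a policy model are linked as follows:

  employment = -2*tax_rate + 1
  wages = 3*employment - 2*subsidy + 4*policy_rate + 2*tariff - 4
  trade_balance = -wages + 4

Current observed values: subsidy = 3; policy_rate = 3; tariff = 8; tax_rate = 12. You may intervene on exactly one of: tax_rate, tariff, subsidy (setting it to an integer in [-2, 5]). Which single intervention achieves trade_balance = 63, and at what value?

set tariff = 4

Intervening on tax_rate: trade_balance = 6*tax_rate - 17. Reaching 63 requires tax_rate = 40/3, not an integer.
Intervening on tariff: with other inputs at their observed values, trade_balance = -2*tariff + 71. Solving for 63 gives tariff = 4, within [-2, 5].
Intervening on subsidy: trade_balance = 2*subsidy + 49. Reaching 63 requires subsidy = 7, outside [-2, 5].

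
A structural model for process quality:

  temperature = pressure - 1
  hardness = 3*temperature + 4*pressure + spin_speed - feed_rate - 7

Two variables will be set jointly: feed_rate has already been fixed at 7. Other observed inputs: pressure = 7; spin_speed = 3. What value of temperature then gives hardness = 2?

temperature = -5

With feed_rate held at 7:
Intervening on temperature fixes its value directly, overriding its dependence on pressure.
Substituting into the hardness equation gives hardness = 3*temperature + 17.
Solve 3*temperature + 17 = 2: temperature = (2 - 17) / 3 = -5.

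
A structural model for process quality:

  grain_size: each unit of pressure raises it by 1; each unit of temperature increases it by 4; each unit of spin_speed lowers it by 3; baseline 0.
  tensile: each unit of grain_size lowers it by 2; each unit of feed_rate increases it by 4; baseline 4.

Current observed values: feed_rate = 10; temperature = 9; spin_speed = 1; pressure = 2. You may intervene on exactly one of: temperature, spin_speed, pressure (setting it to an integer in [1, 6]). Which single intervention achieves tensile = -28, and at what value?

set pressure = 3

Intervening on temperature: tensile = -8*temperature + 46. Reaching -28 requires temperature = 37/4, not an integer.
Intervening on spin_speed: tensile = 6*spin_speed - 32. Reaching -28 requires spin_speed = 2/3, not an integer.
Intervening on pressure: with other inputs at their observed values, tensile = -2*pressure - 22. Solving for -28 gives pressure = 3, within [1, 6].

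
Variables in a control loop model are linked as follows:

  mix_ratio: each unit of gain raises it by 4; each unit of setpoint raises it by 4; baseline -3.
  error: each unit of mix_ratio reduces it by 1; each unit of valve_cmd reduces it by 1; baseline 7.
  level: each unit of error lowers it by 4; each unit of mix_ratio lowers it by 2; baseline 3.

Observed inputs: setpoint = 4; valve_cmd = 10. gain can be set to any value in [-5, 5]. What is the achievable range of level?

Substituting into the mix_ratio equation gives mix_ratio = 4*gain + 13.
Substituting into the error equation gives error = -4*gain - 16.
This gives level = 8*gain + 41.
Linear in gain, so extremes are at the endpoints: gain = -5 gives level = 1; gain = 5 gives level = 81.

1 to 81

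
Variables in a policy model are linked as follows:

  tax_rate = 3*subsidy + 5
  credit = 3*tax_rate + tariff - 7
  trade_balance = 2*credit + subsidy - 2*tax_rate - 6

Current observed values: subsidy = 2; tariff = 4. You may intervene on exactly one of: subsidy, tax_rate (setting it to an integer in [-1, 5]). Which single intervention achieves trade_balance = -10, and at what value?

set tax_rate = 0

Intervening on subsidy: trade_balance = 13*subsidy + 8. Reaching -10 requires subsidy = -18/13, not an integer.
Intervening on tax_rate: with other inputs at their observed values, trade_balance = 4*tax_rate - 10. Solving for -10 gives tax_rate = 0, within [-1, 5].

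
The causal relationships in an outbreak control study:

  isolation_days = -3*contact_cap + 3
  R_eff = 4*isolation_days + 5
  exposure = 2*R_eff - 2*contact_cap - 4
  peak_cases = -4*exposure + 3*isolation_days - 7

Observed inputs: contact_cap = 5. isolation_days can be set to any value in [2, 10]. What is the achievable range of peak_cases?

Intervening on isolation_days fixes its value directly, overriding its dependence on contact_cap.
Substituting into the exposure equation gives exposure = 8*isolation_days - 4.
Substituting into the peak_cases equation gives peak_cases = -29*isolation_days + 9.
Linear in isolation_days, so extremes are at the endpoints: isolation_days = 2 gives peak_cases = -49; isolation_days = 10 gives peak_cases = -281.

-281 to -49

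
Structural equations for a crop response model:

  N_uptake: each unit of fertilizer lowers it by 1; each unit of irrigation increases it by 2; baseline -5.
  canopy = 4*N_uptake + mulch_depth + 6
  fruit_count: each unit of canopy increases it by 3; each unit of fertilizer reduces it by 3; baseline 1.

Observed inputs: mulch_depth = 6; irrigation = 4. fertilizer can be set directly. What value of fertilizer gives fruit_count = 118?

fertilizer = -3

Substituting into the N_uptake equation gives N_uptake = -fertilizer + 3.
Substituting into the canopy equation gives canopy = -4*fertilizer + 24.
Substituting into the fruit_count equation gives fruit_count = -15*fertilizer + 73.
Solve -15*fertilizer + 73 = 118: fertilizer = (118 - 73) / -15 = -3.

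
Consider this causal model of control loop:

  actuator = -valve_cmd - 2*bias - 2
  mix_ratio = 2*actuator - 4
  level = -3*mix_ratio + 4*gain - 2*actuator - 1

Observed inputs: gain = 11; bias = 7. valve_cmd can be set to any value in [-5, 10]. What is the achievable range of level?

Substituting into the actuator equation gives actuator = -valve_cmd - 16.
So mix_ratio = -2*valve_cmd - 36.
level becomes 8*valve_cmd + 183.
Linear in valve_cmd, so extremes are at the endpoints: valve_cmd = -5 gives level = 143; valve_cmd = 10 gives level = 263.

143 to 263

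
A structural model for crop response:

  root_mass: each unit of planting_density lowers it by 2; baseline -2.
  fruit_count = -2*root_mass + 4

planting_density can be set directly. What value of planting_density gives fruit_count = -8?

planting_density = -4

Substituting into the fruit_count equation gives fruit_count = 4*planting_density + 8.
Solve 4*planting_density + 8 = -8: planting_density = (-8 - 8) / 4 = -4.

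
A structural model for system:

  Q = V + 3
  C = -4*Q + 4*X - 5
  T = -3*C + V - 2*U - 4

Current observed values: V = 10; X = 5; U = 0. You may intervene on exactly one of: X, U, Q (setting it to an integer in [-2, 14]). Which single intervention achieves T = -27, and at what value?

set Q = 1

Intervening on X: T = -12*X + 177. Reaching -27 requires X = 17, outside [-2, 14].
Intervening on U: T = -2*U + 117. Reaching -27 requires U = 72, outside [-2, 14].
Intervening on Q: with other inputs at their observed values, T = 12*Q - 39. Solving for -27 gives Q = 1, within [-2, 14].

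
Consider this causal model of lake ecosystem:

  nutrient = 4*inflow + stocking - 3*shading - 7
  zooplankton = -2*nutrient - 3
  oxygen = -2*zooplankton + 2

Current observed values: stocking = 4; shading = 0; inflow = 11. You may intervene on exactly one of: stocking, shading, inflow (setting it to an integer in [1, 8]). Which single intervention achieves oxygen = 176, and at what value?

set stocking = 5

Intervening on stocking: with other inputs at their observed values, oxygen = 4*stocking + 156. Solving for 176 gives stocking = 5, within [1, 8].
Intervening on shading: oxygen = -12*shading + 172. Reaching 176 requires shading = -1/3, not an integer.
Intervening on inflow: oxygen = 16*inflow - 4. Reaching 176 requires inflow = 45/4, not an integer.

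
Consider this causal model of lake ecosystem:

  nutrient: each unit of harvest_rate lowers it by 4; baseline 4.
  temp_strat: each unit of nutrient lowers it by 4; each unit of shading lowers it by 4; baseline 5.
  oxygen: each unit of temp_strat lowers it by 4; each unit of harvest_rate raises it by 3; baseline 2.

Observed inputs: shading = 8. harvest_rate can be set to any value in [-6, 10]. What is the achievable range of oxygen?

-436 to 540

Substituting into the temp_strat equation gives temp_strat = 16*harvest_rate - 43.
This gives oxygen = -61*harvest_rate + 174.
Linear in harvest_rate, so extremes are at the endpoints: harvest_rate = -6 gives oxygen = 540; harvest_rate = 10 gives oxygen = -436.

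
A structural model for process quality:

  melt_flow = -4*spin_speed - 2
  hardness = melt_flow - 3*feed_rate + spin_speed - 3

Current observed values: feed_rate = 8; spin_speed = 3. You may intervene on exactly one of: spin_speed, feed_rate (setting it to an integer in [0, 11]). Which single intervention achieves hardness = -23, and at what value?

Intervening on spin_speed: hardness = -3*spin_speed - 29. Reaching -23 requires spin_speed = -2, outside [0, 11].
Intervening on feed_rate: with other inputs at their observed values, hardness = -3*feed_rate - 14. Solving for -23 gives feed_rate = 3, within [0, 11].

set feed_rate = 3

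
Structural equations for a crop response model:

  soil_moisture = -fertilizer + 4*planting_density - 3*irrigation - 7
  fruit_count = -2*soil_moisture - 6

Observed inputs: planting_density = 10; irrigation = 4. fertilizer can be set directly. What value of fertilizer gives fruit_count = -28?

Substituting into the soil_moisture equation gives soil_moisture = -fertilizer + 21.
Substituting into the fruit_count equation gives fruit_count = 2*fertilizer - 48.
Solve 2*fertilizer - 48 = -28: fertilizer = (-28 + 48) / 2 = 10.

fertilizer = 10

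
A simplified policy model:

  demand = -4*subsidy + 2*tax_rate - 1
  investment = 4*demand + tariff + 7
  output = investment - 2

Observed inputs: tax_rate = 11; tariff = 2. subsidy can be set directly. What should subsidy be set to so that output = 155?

Substituting into the demand equation gives demand = -4*subsidy + 21.
Substituting into the investment equation gives investment = -16*subsidy + 93.
This gives output = -16*subsidy + 91.
Solve -16*subsidy + 91 = 155: subsidy = (155 - 91) / -16 = -4.

subsidy = -4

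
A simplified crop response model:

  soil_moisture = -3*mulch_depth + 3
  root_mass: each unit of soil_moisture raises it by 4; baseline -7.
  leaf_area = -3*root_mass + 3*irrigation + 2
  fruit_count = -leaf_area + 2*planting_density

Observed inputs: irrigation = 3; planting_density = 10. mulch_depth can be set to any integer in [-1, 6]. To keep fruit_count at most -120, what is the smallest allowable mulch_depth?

Substituting into the root_mass equation gives root_mass = -12*mulch_depth + 5.
Substituting into the leaf_area equation gives leaf_area = 36*mulch_depth - 4.
Substituting into the fruit_count equation gives fruit_count = -36*mulch_depth + 24.
Require -36*mulch_depth + 24 ≤ -120, so mulch_depth ≥ 4.
The smallest integer in [-1, 6] satisfying this is 4.

mulch_depth = 4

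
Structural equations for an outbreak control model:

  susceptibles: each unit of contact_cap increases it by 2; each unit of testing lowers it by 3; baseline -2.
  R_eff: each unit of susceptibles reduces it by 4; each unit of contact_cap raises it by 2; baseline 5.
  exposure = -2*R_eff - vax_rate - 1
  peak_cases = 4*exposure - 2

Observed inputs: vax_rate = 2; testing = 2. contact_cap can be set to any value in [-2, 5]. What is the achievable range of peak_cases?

Substituting into the susceptibles equation gives susceptibles = 2*contact_cap - 8.
So R_eff = -6*contact_cap + 37.
Substituting into the exposure equation gives exposure = 12*contact_cap - 77.
Substituting into the peak_cases equation gives peak_cases = 48*contact_cap - 310.
Linear in contact_cap, so extremes are at the endpoints: contact_cap = -2 gives peak_cases = -406; contact_cap = 5 gives peak_cases = -70.

-406 to -70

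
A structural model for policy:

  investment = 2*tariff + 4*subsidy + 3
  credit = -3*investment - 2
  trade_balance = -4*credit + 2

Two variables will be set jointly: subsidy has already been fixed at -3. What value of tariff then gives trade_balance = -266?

tariff = -7

With subsidy held at -3:
Substituting into the investment equation gives investment = 2*tariff - 9.
Substituting into the credit equation gives credit = -6*tariff + 25.
Substituting into the trade_balance equation gives trade_balance = 24*tariff - 98.
Solve 24*tariff - 98 = -266: tariff = (-266 + 98) / 24 = -7.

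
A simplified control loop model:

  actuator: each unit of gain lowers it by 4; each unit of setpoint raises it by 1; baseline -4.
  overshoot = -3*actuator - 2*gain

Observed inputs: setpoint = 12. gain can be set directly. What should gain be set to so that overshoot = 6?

Substituting into the actuator equation gives actuator = -4*gain + 8.
So overshoot = 10*gain - 24.
Solve 10*gain - 24 = 6: gain = (6 + 24) / 10 = 3.

gain = 3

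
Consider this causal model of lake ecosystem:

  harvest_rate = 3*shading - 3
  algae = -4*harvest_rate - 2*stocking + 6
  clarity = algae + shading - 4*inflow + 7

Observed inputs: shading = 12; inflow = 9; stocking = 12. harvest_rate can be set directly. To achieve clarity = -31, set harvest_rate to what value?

harvest_rate = -1

Intervening on harvest_rate fixes its value directly, overriding its dependence on shading.
Substituting into the algae equation gives algae = -4*harvest_rate - 18.
Substituting into the clarity equation gives clarity = -4*harvest_rate - 35.
Solve -4*harvest_rate - 35 = -31: harvest_rate = (-31 + 35) / -4 = -1.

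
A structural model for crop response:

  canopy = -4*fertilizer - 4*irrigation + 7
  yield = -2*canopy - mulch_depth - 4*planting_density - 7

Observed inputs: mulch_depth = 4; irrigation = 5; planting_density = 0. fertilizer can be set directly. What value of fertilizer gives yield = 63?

fertilizer = 6

Substituting into the canopy equation gives canopy = -4*fertilizer - 13.
This gives yield = 8*fertilizer + 15.
Solve 8*fertilizer + 15 = 63: fertilizer = (63 - 15) / 8 = 6.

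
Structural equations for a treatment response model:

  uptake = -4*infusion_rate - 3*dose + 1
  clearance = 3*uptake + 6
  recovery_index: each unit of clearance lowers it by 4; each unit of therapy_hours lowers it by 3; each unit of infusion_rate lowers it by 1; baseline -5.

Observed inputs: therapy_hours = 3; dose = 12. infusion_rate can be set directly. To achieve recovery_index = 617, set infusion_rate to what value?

infusion_rate = 5

Substituting into the uptake equation gives uptake = -4*infusion_rate - 35.
This gives clearance = -12*infusion_rate - 99.
Substituting into the recovery_index equation gives recovery_index = 47*infusion_rate + 382.
Solve 47*infusion_rate + 382 = 617: infusion_rate = (617 - 382) / 47 = 5.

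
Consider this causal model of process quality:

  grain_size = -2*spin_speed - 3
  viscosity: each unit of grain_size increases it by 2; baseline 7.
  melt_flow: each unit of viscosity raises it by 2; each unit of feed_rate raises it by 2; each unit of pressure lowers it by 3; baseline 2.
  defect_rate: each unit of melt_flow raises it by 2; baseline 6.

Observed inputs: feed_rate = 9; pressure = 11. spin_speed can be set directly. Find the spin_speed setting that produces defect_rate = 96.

spin_speed = -7

Substituting into the viscosity equation gives viscosity = -4*spin_speed + 1.
melt_flow becomes -8*spin_speed - 11.
Substituting into the defect_rate equation gives defect_rate = -16*spin_speed - 16.
Solve -16*spin_speed - 16 = 96: spin_speed = (96 + 16) / -16 = -7.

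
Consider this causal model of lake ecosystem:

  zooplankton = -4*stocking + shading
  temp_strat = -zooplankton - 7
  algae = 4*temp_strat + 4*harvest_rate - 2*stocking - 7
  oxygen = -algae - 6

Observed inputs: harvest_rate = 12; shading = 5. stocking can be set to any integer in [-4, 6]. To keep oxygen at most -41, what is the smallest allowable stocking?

stocking = 3

Substituting into the zooplankton equation gives zooplankton = -4*stocking + 5.
Substituting into the temp_strat equation gives temp_strat = 4*stocking - 12.
Substituting into the algae equation gives algae = 14*stocking - 7.
This gives oxygen = -14*stocking + 1.
Require -14*stocking + 1 ≤ -41, so stocking ≥ 3.
The smallest integer in [-4, 6] satisfying this is 3.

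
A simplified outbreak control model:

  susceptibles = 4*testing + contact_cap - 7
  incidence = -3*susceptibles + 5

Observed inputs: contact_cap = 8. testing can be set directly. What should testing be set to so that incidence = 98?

Substituting into the susceptibles equation gives susceptibles = 4*testing + 1.
incidence becomes -12*testing + 2.
Solve -12*testing + 2 = 98: testing = (98 - 2) / -12 = -8.

testing = -8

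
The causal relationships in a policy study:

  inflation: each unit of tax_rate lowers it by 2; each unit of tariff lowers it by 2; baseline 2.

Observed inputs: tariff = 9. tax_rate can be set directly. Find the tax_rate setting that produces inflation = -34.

tax_rate = 9

Substituting into the inflation equation gives inflation = -2*tax_rate - 16.
Solve -2*tax_rate - 16 = -34: tax_rate = (-34 + 16) / -2 = 9.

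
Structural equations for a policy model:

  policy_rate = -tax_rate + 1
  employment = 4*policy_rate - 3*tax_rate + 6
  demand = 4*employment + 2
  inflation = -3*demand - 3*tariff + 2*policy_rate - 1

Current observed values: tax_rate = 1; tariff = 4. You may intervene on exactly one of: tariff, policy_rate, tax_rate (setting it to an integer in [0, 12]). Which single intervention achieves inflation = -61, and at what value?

set tariff = 6

Intervening on tariff: with other inputs at their observed values, inflation = -3*tariff - 43. Solving for -61 gives tariff = 6, within [0, 12].
Intervening on policy_rate: inflation = -46*policy_rate - 55. Reaching -61 requires policy_rate = 3/23, not an integer.
Intervening on tax_rate: inflation = 82*tax_rate - 137. Reaching -61 requires tax_rate = 38/41, not an integer.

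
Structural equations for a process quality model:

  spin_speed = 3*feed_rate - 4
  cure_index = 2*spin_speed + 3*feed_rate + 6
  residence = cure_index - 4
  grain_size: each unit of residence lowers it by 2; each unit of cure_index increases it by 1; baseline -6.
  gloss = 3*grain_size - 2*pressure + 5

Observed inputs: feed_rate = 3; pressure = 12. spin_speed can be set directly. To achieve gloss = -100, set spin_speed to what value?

Intervening on spin_speed fixes its value directly, overriding its dependence on feed_rate.
Substituting into the cure_index equation gives cure_index = 2*spin_speed + 15.
Substituting into the residence equation gives residence = 2*spin_speed + 11.
This gives grain_size = -2*spin_speed - 13.
Substituting into the gloss equation gives gloss = -6*spin_speed - 58.
Solve -6*spin_speed - 58 = -100: spin_speed = (-100 + 58) / -6 = 7.

spin_speed = 7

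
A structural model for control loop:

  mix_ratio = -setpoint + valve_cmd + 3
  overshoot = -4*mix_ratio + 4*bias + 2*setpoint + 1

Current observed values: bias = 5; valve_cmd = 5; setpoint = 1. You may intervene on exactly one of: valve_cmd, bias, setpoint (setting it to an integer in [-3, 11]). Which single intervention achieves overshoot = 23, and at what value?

Intervening on valve_cmd: with other inputs at their observed values, overshoot = -4*valve_cmd + 15. Solving for 23 gives valve_cmd = -2, within [-3, 11].
Intervening on bias: overshoot = 4*bias - 25. Reaching 23 requires bias = 12, outside [-3, 11].
Intervening on setpoint: overshoot = 6*setpoint - 11. Reaching 23 requires setpoint = 17/3, not an integer.

set valve_cmd = -2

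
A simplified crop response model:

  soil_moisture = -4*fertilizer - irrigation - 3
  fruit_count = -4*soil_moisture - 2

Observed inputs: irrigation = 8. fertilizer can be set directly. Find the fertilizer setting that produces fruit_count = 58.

Substituting into the soil_moisture equation gives soil_moisture = -4*fertilizer - 11.
fruit_count becomes 16*fertilizer + 42.
Solve 16*fertilizer + 42 = 58: fertilizer = (58 - 42) / 16 = 1.

fertilizer = 1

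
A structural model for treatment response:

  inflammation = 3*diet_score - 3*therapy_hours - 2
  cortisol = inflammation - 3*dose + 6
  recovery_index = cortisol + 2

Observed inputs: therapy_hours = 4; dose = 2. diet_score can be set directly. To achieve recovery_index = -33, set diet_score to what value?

diet_score = -7

Substituting into the inflammation equation gives inflammation = 3*diet_score - 14.
cortisol becomes 3*diet_score - 14.
Substituting into the recovery_index equation gives recovery_index = 3*diet_score - 12.
Solve 3*diet_score - 12 = -33: diet_score = (-33 + 12) / 3 = -7.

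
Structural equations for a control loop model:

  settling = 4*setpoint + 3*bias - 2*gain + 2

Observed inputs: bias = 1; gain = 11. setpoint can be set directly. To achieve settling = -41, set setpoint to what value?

Substituting into the settling equation gives settling = 4*setpoint - 17.
Solve 4*setpoint - 17 = -41: setpoint = (-41 + 17) / 4 = -6.

setpoint = -6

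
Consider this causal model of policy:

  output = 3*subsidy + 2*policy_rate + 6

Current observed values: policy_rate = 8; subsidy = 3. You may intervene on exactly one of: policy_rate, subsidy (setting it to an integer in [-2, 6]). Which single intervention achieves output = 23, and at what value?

set policy_rate = 4

Intervening on policy_rate: with other inputs at their observed values, output = 2*policy_rate + 15. Solving for 23 gives policy_rate = 4, within [-2, 6].
Intervening on subsidy: output = 3*subsidy + 22. Reaching 23 requires subsidy = 1/3, not an integer.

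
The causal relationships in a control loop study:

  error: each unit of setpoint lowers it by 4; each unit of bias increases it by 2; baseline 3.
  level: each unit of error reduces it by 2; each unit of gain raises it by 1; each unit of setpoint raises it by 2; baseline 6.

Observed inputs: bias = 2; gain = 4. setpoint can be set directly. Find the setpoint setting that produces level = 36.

setpoint = 4

Substituting into the error equation gives error = -4*setpoint + 7.
Substituting into the level equation gives level = 10*setpoint - 4.
Solve 10*setpoint - 4 = 36: setpoint = (36 + 4) / 10 = 4.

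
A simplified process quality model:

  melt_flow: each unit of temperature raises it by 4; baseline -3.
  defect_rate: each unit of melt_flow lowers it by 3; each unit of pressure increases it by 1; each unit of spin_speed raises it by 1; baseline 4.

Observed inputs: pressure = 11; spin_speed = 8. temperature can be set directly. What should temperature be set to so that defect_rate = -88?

Substituting into the defect_rate equation gives defect_rate = -12*temperature + 32.
Solve -12*temperature + 32 = -88: temperature = (-88 - 32) / -12 = 10.

temperature = 10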